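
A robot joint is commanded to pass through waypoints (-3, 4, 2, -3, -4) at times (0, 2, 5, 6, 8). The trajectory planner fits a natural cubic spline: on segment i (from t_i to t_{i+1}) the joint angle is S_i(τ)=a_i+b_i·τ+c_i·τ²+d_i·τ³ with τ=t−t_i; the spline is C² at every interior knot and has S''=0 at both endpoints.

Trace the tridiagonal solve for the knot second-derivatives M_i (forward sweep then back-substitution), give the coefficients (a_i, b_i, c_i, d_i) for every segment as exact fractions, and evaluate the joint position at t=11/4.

Δ: Δ0=7/2, Δ1=-2/3, Δ2=-5, Δ3=-1/2
row 1: diag=10, rhs=-25; c'=3/10, d'=-5/2
row 2: denom=8−3·3/10=71/10; d'=(-26−3·-5/2)/(71/10)=-185/71
row 3: denom=6−1·10/71=416/71; d'=(27−1·-185/71)/(416/71)=1051/208
back: M3=1051/208
back: M2=-185/71−10/71·1051/208=-345/104
back: M1=-5/2−3/10·-345/104=-313/208
M: M0=0, M1=-313/208, M2=-345/104, M3=1051/208, M4=0
seg 0: a=-3, c=M0/2=0, d=(M1−M0)/(6·2)=-313/2496, b=Δ0−h0·(2M0+M1)/6=2497/624
seg 1: a=4, c=M1/2=-313/416, d=(M2−M1)/(6·3)=-29/288, b=Δ1−h1·(2M1+M2)/6=779/312
seg 2: a=2, c=M2/2=-345/208, d=(M3−M2)/(6·1)=1741/1248, b=Δ2−h2·(2M2+M3)/6=-5911/1248
seg 3: a=-3, c=M3/2=1051/416, d=(M4−M3)/(6·2)=-1051/2496, b=Δ3−h3·(2M3+M4)/6=-1207/312
t_q=11/4 → seg 1, τ=3/4; S=4+779/312·τ+-313/416·τ²+-29/288·τ³=143953/26624

  seg 0: a=-3 b=2497/624 c=0 d=-313/2496
  seg 1: a=4 b=779/312 c=-313/416 d=-29/288
  seg 2: a=2 b=-5911/1248 c=-345/208 d=1741/1248
  seg 3: a=-3 b=-1207/312 c=1051/416 d=-1051/2496
S(11/4) = 143953/26624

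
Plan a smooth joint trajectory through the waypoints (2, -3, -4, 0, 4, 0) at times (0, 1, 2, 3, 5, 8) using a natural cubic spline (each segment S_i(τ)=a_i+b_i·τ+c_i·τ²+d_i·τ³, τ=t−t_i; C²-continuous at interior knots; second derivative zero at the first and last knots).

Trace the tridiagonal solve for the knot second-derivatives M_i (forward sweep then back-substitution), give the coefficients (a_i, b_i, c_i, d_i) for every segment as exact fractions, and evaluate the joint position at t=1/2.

Δ: Δ0=-5, Δ1=-1, Δ2=4, Δ3=2, Δ4=-4/3
row 1: diag=4, rhs=24; c'=1/4, d'=6
row 2: denom=4−1·1/4=15/4; d'=(30−1·6)/(15/4)=32/5
row 3: denom=6−1·4/15=86/15; d'=(-12−1·32/5)/(86/15)=-138/43
row 4: denom=10−2·15/43=400/43; d'=(-20−2·-138/43)/(400/43)=-73/50
back: M4=-73/50
back: M3=-138/43−15/43·-73/50=-27/10
back: M2=32/5−4/15·-27/10=178/25
back: M1=6−1/4·178/25=211/50
M: M0=0, M1=211/50, M2=178/25, M3=-27/10, M4=-73/50, M5=0
seg 0: a=2, c=M0/2=0, d=(M1−M0)/(6·1)=211/300, b=Δ0−h0·(2M0+M1)/6=-1711/300
seg 1: a=-3, c=M1/2=211/100, d=(M2−M1)/(6·1)=29/60, b=Δ1−h1·(2M1+M2)/6=-539/150
seg 2: a=-4, c=M2/2=89/25, d=(M3−M2)/(6·1)=-491/300, b=Δ2−h2·(2M2+M3)/6=623/300
seg 3: a=0, c=M3/2=-27/20, d=(M4−M3)/(6·2)=31/300, b=Δ3−h3·(2M3+M4)/6=643/150
seg 4: a=4, c=M4/2=-73/100, d=(M5−M4)/(6·3)=73/900, b=Δ4−h4·(2M4+M5)/6=19/150
t_q=1/2 → seg 0, τ=1/2; S=2+-1711/300·τ+0·τ²+211/300·τ³=-611/800

  seg 0: a=2 b=-1711/300 c=0 d=211/300
  seg 1: a=-3 b=-539/150 c=211/100 d=29/60
  seg 2: a=-4 b=623/300 c=89/25 d=-491/300
  seg 3: a=0 b=643/150 c=-27/20 d=31/300
  seg 4: a=4 b=19/150 c=-73/100 d=73/900
S(1/2) = -611/800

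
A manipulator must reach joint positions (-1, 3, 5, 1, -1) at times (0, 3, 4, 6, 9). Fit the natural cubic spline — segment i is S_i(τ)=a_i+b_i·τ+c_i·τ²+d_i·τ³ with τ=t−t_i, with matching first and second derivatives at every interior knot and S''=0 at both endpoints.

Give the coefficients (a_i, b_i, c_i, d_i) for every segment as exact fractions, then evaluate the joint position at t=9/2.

  seg 0: a=-1 b=172/219 c=0 d=40/657
  seg 1: a=3 b=532/219 c=40/73 d=-214/219
  seg 2: a=5 b=130/219 c=-174/73 d=119/219
  seg 3: a=1 b=-530/219 c=64/73 d=-64/657
S(9/2) = 2785/584

Δ: Δ0=4/3, Δ1=2, Δ2=-2, Δ3=-2/3
row 1: diag=8, rhs=4; c'=1/8, d'=1/2
row 2: denom=6−1·1/8=47/8; d'=(-24−1·1/2)/(47/8)=-196/47
row 3: denom=10−2·16/47=438/47; d'=(8−2·-196/47)/(438/47)=128/73
back: M3=128/73
back: M2=-196/47−16/47·128/73=-348/73
back: M1=1/2−1/8·-348/73=80/73
M: M0=0, M1=80/73, M2=-348/73, M3=128/73, M4=0
seg 0: a=-1, c=M0/2=0, d=(M1−M0)/(6·3)=40/657, b=Δ0−h0·(2M0+M1)/6=172/219
seg 1: a=3, c=M1/2=40/73, d=(M2−M1)/(6·1)=-214/219, b=Δ1−h1·(2M1+M2)/6=532/219
seg 2: a=5, c=M2/2=-174/73, d=(M3−M2)/(6·2)=119/219, b=Δ2−h2·(2M2+M3)/6=130/219
seg 3: a=1, c=M3/2=64/73, d=(M4−M3)/(6·3)=-64/657, b=Δ3−h3·(2M3+M4)/6=-530/219
t_q=9/2 → seg 2, τ=1/2; S=5+130/219·τ+-174/73·τ²+119/219·τ³=2785/584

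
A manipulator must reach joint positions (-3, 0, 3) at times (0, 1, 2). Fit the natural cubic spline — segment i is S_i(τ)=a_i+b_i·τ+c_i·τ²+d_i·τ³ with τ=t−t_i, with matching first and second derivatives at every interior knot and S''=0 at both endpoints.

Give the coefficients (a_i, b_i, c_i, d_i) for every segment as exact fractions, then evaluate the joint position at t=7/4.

Δ: Δ0=3, Δ1=3
row 1: diag=4, rhs=0; c'=1/4, d'=0
back: M1=0
M: M0=0, M1=0, M2=0
seg 0: a=-3, c=M0/2=0, d=(M1−M0)/(6·1)=0, b=Δ0−h0·(2M0+M1)/6=3
seg 1: a=0, c=M1/2=0, d=(M2−M1)/(6·1)=0, b=Δ1−h1·(2M1+M2)/6=3
t_q=7/4 → seg 1, τ=3/4; S=0+3·τ+0·τ²+0·τ³=9/4

  seg 0: a=-3 b=3 c=0 d=0
  seg 1: a=0 b=3 c=0 d=0
S(7/4) = 9/4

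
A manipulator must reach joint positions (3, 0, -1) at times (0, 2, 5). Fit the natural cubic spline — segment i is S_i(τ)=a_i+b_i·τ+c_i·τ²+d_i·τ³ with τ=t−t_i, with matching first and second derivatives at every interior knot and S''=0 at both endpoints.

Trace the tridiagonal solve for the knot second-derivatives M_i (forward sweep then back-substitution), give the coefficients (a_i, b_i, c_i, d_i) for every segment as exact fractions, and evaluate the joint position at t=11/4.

  seg 0: a=3 b=-26/15 c=0 d=7/120
  seg 1: a=0 b=-31/30 c=7/20 d=-7/180
S(11/4) = -761/1280

Δ: Δ0=-3/2, Δ1=-1/3
row 1: diag=10, rhs=7; c'=3/10, d'=7/10
back: M1=7/10
M: M0=0, M1=7/10, M2=0
seg 0: a=3, c=M0/2=0, d=(M1−M0)/(6·2)=7/120, b=Δ0−h0·(2M0+M1)/6=-26/15
seg 1: a=0, c=M1/2=7/20, d=(M2−M1)/(6·3)=-7/180, b=Δ1−h1·(2M1+M2)/6=-31/30
t_q=11/4 → seg 1, τ=3/4; S=0+-31/30·τ+7/20·τ²+-7/180·τ³=-761/1280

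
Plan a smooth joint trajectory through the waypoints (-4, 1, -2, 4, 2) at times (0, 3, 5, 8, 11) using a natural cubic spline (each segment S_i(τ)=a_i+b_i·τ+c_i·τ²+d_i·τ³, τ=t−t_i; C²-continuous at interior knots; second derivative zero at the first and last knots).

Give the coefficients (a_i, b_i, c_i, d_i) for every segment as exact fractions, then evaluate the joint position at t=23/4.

  seg 0: a=-4 b=2083/708 c=0 d=-301/2124
  seg 1: a=1 b=-313/354 c=-301/236 d=685/1416
  seg 2: a=-2 b=-32/177 c=96/59 d=-478/1593
  seg 3: a=4 b=262/177 c=-190/177 d=190/1593
S(23/4) = -2543/1888

Δ: Δ0=5/3, Δ1=-3/2, Δ2=2, Δ3=-2/3
row 1: diag=10, rhs=-19; c'=1/5, d'=-19/10
row 2: denom=10−2·1/5=48/5; d'=(21−2·-19/10)/(48/5)=31/12
row 3: denom=12−3·5/16=177/16; d'=(-16−3·31/12)/(177/16)=-380/177
back: M3=-380/177
back: M2=31/12−5/16·-380/177=192/59
back: M1=-19/10−1/5·192/59=-301/118
M: M0=0, M1=-301/118, M2=192/59, M3=-380/177, M4=0
seg 0: a=-4, c=M0/2=0, d=(M1−M0)/(6·3)=-301/2124, b=Δ0−h0·(2M0+M1)/6=2083/708
seg 1: a=1, c=M1/2=-301/236, d=(M2−M1)/(6·2)=685/1416, b=Δ1−h1·(2M1+M2)/6=-313/354
seg 2: a=-2, c=M2/2=96/59, d=(M3−M2)/(6·3)=-478/1593, b=Δ2−h2·(2M2+M3)/6=-32/177
seg 3: a=4, c=M3/2=-190/177, d=(M4−M3)/(6·3)=190/1593, b=Δ3−h3·(2M3+M4)/6=262/177
t_q=23/4 → seg 2, τ=3/4; S=-2+-32/177·τ+96/59·τ²+-478/1593·τ³=-2543/1888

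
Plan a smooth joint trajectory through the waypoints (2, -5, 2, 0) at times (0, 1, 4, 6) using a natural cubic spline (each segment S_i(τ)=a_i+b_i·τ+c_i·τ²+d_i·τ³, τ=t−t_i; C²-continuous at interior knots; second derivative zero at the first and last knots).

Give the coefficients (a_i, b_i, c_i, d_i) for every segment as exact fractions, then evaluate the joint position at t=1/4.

  seg 0: a=2 b=-1801/213 c=0 d=310/213
  seg 1: a=-5 b=-871/213 c=310/71 d=-158/213
  seg 2: a=2 b=443/213 c=-164/71 d=82/213
S(1/4) = -207/2272

Δ: Δ0=-7, Δ1=7/3, Δ2=-1
row 1: diag=8, rhs=56; c'=3/8, d'=7
row 2: denom=10−3·3/8=71/8; d'=(-20−3·7)/(71/8)=-328/71
back: M2=-328/71
back: M1=7−3/8·-328/71=620/71
M: M0=0, M1=620/71, M2=-328/71, M3=0
seg 0: a=2, c=M0/2=0, d=(M1−M0)/(6·1)=310/213, b=Δ0−h0·(2M0+M1)/6=-1801/213
seg 1: a=-5, c=M1/2=310/71, d=(M2−M1)/(6·3)=-158/213, b=Δ1−h1·(2M1+M2)/6=-871/213
seg 2: a=2, c=M2/2=-164/71, d=(M3−M2)/(6·2)=82/213, b=Δ2−h2·(2M2+M3)/6=443/213
t_q=1/4 → seg 0, τ=1/4; S=2+-1801/213·τ+0·τ²+310/213·τ³=-207/2272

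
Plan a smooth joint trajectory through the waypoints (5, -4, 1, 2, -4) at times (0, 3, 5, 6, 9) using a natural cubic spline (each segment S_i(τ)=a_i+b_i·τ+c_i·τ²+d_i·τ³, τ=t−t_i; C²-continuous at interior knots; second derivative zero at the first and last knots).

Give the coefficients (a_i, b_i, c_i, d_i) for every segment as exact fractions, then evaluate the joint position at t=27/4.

  seg 0: a=5 b=-1429/292 c=0 d=553/2628
  seg 1: a=-4 b=115/146 c=553/292 d=-303/584
  seg 2: a=1 b=156/73 c=-89/73 d=6/73
  seg 3: a=2 b=-4/73 c=-71/73 d=71/657
S(27/4) = 6809/4672

Δ: Δ0=-3, Δ1=5/2, Δ2=1, Δ3=-2
row 1: diag=10, rhs=33; c'=1/5, d'=33/10
row 2: denom=6−2·1/5=28/5; d'=(-9−2·33/10)/(28/5)=-39/14
row 3: denom=8−1·5/28=219/28; d'=(-18−1·-39/14)/(219/28)=-142/73
back: M3=-142/73
back: M2=-39/14−5/28·-142/73=-178/73
back: M1=33/10−1/5·-178/73=553/146
M: M0=0, M1=553/146, M2=-178/73, M3=-142/73, M4=0
seg 0: a=5, c=M0/2=0, d=(M1−M0)/(6·3)=553/2628, b=Δ0−h0·(2M0+M1)/6=-1429/292
seg 1: a=-4, c=M1/2=553/292, d=(M2−M1)/(6·2)=-303/584, b=Δ1−h1·(2M1+M2)/6=115/146
seg 2: a=1, c=M2/2=-89/73, d=(M3−M2)/(6·1)=6/73, b=Δ2−h2·(2M2+M3)/6=156/73
seg 3: a=2, c=M3/2=-71/73, d=(M4−M3)/(6·3)=71/657, b=Δ3−h3·(2M3+M4)/6=-4/73
t_q=27/4 → seg 3, τ=3/4; S=2+-4/73·τ+-71/73·τ²+71/657·τ³=6809/4672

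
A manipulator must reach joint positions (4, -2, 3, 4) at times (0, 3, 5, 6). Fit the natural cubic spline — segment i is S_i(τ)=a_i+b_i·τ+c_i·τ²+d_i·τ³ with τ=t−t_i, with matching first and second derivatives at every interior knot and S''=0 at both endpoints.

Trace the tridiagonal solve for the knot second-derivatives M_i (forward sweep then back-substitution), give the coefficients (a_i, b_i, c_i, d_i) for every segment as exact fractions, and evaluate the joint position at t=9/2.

Δ: Δ0=-2, Δ1=5/2, Δ2=1
row 1: diag=10, rhs=27; c'=1/5, d'=27/10
row 2: denom=6−2·1/5=28/5; d'=(-9−2·27/10)/(28/5)=-18/7
back: M2=-18/7
back: M1=27/10−1/5·-18/7=45/14
M: M0=0, M1=45/14, M2=-18/7, M3=0
seg 0: a=4, c=M0/2=0, d=(M1−M0)/(6·3)=5/28, b=Δ0−h0·(2M0+M1)/6=-101/28
seg 1: a=-2, c=M1/2=45/28, d=(M2−M1)/(6·2)=-27/56, b=Δ1−h1·(2M1+M2)/6=17/14
seg 2: a=3, c=M2/2=-9/7, d=(M3−M2)/(6·1)=3/7, b=Δ2−h2·(2M2+M3)/6=13/7
t_q=9/2 → seg 1, τ=3/2; S=-2+17/14·τ+45/28·τ²+-27/56·τ³=811/448

  seg 0: a=4 b=-101/28 c=0 d=5/28
  seg 1: a=-2 b=17/14 c=45/28 d=-27/56
  seg 2: a=3 b=13/7 c=-9/7 d=3/7
S(9/2) = 811/448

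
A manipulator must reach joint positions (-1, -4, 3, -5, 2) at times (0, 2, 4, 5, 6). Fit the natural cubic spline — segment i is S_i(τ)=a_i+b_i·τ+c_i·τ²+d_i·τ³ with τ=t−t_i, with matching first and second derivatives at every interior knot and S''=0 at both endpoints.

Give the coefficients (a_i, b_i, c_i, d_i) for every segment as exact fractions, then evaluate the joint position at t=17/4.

Δ: Δ0=-3/2, Δ1=7/2, Δ2=-8, Δ3=7
row 1: diag=8, rhs=30; c'=1/4, d'=15/4
row 2: denom=6−2·1/4=11/2; d'=(-69−2·15/4)/(11/2)=-153/11
row 3: denom=4−1·2/11=42/11; d'=(90−1·-153/11)/(42/11)=381/14
back: M3=381/14
back: M2=-153/11−2/11·381/14=-132/7
back: M1=15/4−1/4·-132/7=237/28
M: M0=0, M1=237/28, M2=-132/7, M3=381/14, M4=0
seg 0: a=-1, c=M0/2=0, d=(M1−M0)/(6·2)=79/112, b=Δ0−h0·(2M0+M1)/6=-121/28
seg 1: a=-4, c=M1/2=237/56, d=(M2−M1)/(6·2)=-255/112, b=Δ1−h1·(2M1+M2)/6=29/7
seg 2: a=3, c=M2/2=-66/7, d=(M3−M2)/(6·1)=215/28, b=Δ2−h2·(2M2+M3)/6=-25/4
seg 3: a=-5, c=M3/2=381/28, d=(M4−M3)/(6·1)=-127/28, b=Δ3−h3·(2M3+M4)/6=-29/14
t_q=17/4 → seg 2, τ=1/4; S=3+-25/4·τ+-66/7·τ²+215/28·τ³=1735/1792

  seg 0: a=-1 b=-121/28 c=0 d=79/112
  seg 1: a=-4 b=29/7 c=237/56 d=-255/112
  seg 2: a=3 b=-25/4 c=-66/7 d=215/28
  seg 3: a=-5 b=-29/14 c=381/28 d=-127/28
S(17/4) = 1735/1792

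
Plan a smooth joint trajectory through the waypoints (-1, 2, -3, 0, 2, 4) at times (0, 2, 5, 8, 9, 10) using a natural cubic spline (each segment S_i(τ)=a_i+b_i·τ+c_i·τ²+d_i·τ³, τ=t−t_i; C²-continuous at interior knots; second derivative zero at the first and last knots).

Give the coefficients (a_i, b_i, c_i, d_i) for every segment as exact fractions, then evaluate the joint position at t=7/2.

Δ: Δ0=3/2, Δ1=-5/3, Δ2=1, Δ3=2, Δ4=2
row 1: diag=10, rhs=-19; c'=3/10, d'=-19/10
row 2: denom=12−3·3/10=111/10; d'=(16−3·-19/10)/(111/10)=217/111
row 3: denom=8−3·10/37=266/37; d'=(6−3·217/111)/(266/37)=5/266
row 4: denom=4−1·37/266=1027/266; d'=(0−1·5/266)/(1027/266)=-5/1027
back: M4=-5/1027
back: M3=5/266−37/266·-5/1027=20/1027
back: M2=217/111−10/37·20/1027=6007/3081
back: M1=-19/10−3/10·6007/3081=-2552/1027
M: M0=0, M1=-2552/1027, M2=6007/3081, M3=20/1027, M4=-5/1027, M5=0
seg 0: a=-1, c=M0/2=0, d=(M1−M0)/(6·2)=-638/3081, b=Δ0−h0·(2M0+M1)/6=14347/6162
seg 1: a=2, c=M1/2=-1276/1027, d=(M2−M1)/(6·3)=1051/4266, b=Δ1−h1·(2M1+M2)/6=-965/6162
seg 2: a=-3, c=M2/2=6007/6162, d=(M3−M2)/(6·3)=-5947/55458, b=Δ2−h2·(2M2+M3)/6=-2956/3081
seg 3: a=0, c=M3/2=10/1027, d=(M4−M3)/(6·1)=-25/6162, b=Δ3−h3·(2M3+M4)/6=12289/6162
seg 4: a=2, c=M4/2=-5/2054, d=(M5−M4)/(6·1)=5/6162, b=Δ4−h4·(2M4+M5)/6=6167/3081
t_q=7/2 → seg 1, τ=3/2; S=2+-965/6162·τ+-1276/1027·τ²+1051/4266·τ³=-3269/16432

  seg 0: a=-1 b=14347/6162 c=0 d=-638/3081
  seg 1: a=2 b=-965/6162 c=-1276/1027 d=1051/4266
  seg 2: a=-3 b=-2956/3081 c=6007/6162 d=-5947/55458
  seg 3: a=0 b=12289/6162 c=10/1027 d=-25/6162
  seg 4: a=2 b=6167/3081 c=-5/2054 d=5/6162
S(7/2) = -3269/16432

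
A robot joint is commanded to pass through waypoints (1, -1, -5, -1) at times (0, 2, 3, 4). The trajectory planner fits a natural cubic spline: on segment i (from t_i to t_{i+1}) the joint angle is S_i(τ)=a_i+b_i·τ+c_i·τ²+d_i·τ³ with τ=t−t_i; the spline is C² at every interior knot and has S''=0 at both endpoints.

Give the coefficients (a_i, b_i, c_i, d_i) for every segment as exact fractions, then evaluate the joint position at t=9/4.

  seg 0: a=1 b=17/23 c=0 d=-10/23
  seg 1: a=-1 b=-103/23 c=-60/23 d=71/23
  seg 2: a=-5 b=-10/23 c=153/23 d=-51/23
S(9/4) = -143/64

Δ: Δ0=-1, Δ1=-4, Δ2=4
row 1: diag=6, rhs=-18; c'=1/6, d'=-3
row 2: denom=4−1·1/6=23/6; d'=(48−1·-3)/(23/6)=306/23
back: M2=306/23
back: M1=-3−1/6·306/23=-120/23
M: M0=0, M1=-120/23, M2=306/23, M3=0
seg 0: a=1, c=M0/2=0, d=(M1−M0)/(6·2)=-10/23, b=Δ0−h0·(2M0+M1)/6=17/23
seg 1: a=-1, c=M1/2=-60/23, d=(M2−M1)/(6·1)=71/23, b=Δ1−h1·(2M1+M2)/6=-103/23
seg 2: a=-5, c=M2/2=153/23, d=(M3−M2)/(6·1)=-51/23, b=Δ2−h2·(2M2+M3)/6=-10/23
t_q=9/4 → seg 1, τ=1/4; S=-1+-103/23·τ+-60/23·τ²+71/23·τ³=-143/64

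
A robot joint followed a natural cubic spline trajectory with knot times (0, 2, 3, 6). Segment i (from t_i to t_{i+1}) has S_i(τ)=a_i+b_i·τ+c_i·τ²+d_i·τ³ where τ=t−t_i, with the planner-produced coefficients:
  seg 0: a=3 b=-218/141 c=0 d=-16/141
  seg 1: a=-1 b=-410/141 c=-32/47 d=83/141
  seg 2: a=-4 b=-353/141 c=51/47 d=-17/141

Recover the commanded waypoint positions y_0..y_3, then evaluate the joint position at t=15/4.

y_0 = S_0(0) = a_0 = 3
y_1 = S_1(0) = a_1 = -1
y_2 = S_2(0) = a_2 = -4
y_3 = S_2(3) = -5
t_q=15/4 is in segment 2 (τ=3/4); S_2(τ)=-15997/3008

y_0=3 y_1=-1 y_2=-4 y_3=-5
S(15/4) = -15997/3008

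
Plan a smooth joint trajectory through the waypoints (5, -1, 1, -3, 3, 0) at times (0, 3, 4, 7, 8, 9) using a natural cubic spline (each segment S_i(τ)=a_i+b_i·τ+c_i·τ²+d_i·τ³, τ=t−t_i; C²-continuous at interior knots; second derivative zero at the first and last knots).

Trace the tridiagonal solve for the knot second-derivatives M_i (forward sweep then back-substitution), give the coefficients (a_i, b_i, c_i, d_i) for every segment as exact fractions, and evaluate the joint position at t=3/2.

  seg 0: a=5 b=-6529/1665 c=0 d=3199/14985
  seg 1: a=-1 b=3068/1665 c=3199/1665 d=-979/555
  seg 2: a=1 b=131/333 c=-5612/1665 d=13961/14985
  seg 3: a=-3 b=8866/1665 c=2783/555 d=-1445/333
  seg 4: a=3 b=3889/1665 c=-4442/555 d=4442/1665
S(3/2) = -239/1480

Δ: Δ0=-2, Δ1=2, Δ2=-4/3, Δ3=6, Δ4=-3
row 1: diag=8, rhs=24; c'=1/8, d'=3
row 2: denom=8−1·1/8=63/8; d'=(-20−1·3)/(63/8)=-184/63
row 3: denom=8−3·8/21=48/7; d'=(44−3·-184/63)/(48/7)=277/36
row 4: denom=4−1·7/48=185/48; d'=(-54−1·277/36)/(185/48)=-8884/555
back: M4=-8884/555
back: M3=277/36−7/48·-8884/555=5566/555
back: M2=-184/63−8/21·5566/555=-11224/1665
back: M1=3−1/8·-11224/1665=6398/1665
M: M0=0, M1=6398/1665, M2=-11224/1665, M3=5566/555, M4=-8884/555, M5=0
seg 0: a=5, c=M0/2=0, d=(M1−M0)/(6·3)=3199/14985, b=Δ0−h0·(2M0+M1)/6=-6529/1665
seg 1: a=-1, c=M1/2=3199/1665, d=(M2−M1)/(6·1)=-979/555, b=Δ1−h1·(2M1+M2)/6=3068/1665
seg 2: a=1, c=M2/2=-5612/1665, d=(M3−M2)/(6·3)=13961/14985, b=Δ2−h2·(2M2+M3)/6=131/333
seg 3: a=-3, c=M3/2=2783/555, d=(M4−M3)/(6·1)=-1445/333, b=Δ3−h3·(2M3+M4)/6=8866/1665
seg 4: a=3, c=M4/2=-4442/555, d=(M5−M4)/(6·1)=4442/1665, b=Δ4−h4·(2M4+M5)/6=3889/1665
t_q=3/2 → seg 0, τ=3/2; S=5+-6529/1665·τ+0·τ²+3199/14985·τ³=-239/1480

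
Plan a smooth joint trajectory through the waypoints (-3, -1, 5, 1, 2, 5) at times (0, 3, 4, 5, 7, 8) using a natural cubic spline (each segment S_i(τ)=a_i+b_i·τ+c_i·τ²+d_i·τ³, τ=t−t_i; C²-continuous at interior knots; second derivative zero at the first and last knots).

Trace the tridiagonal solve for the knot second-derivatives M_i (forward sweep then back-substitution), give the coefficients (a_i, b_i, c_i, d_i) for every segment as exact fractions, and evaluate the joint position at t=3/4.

  seg 0: a=-3 b=-3523/1416 c=0 d=1489/4248
  seg 1: a=-1 b=4939/708 c=1489/472 d=-5849/1416
  seg 2: a=5 b=1265/1416 c=-545/59 d=6151/1416
  seg 3: a=1 b=-3221/708 c=1791/472 d=-899/1416
  seg 4: a=2 b=2131/708 c=-7/472 d=7/1416
S(3/4) = -142525/30208

Δ: Δ0=2/3, Δ1=6, Δ2=-4, Δ3=1/2, Δ4=3
row 1: diag=8, rhs=32; c'=1/8, d'=4
row 2: denom=4−1·1/8=31/8; d'=(-60−1·4)/(31/8)=-512/31
row 3: denom=6−1·8/31=178/31; d'=(27−1·-512/31)/(178/31)=1349/178
row 4: denom=6−2·31/89=472/89; d'=(15−2·1349/178)/(472/89)=-7/236
back: M4=-7/236
back: M3=1349/178−31/89·-7/236=1791/236
back: M2=-512/31−8/31·1791/236=-1090/59
back: M1=4−1/8·-1090/59=1489/236
M: M0=0, M1=1489/236, M2=-1090/59, M3=1791/236, M4=-7/236, M5=0
seg 0: a=-3, c=M0/2=0, d=(M1−M0)/(6·3)=1489/4248, b=Δ0−h0·(2M0+M1)/6=-3523/1416
seg 1: a=-1, c=M1/2=1489/472, d=(M2−M1)/(6·1)=-5849/1416, b=Δ1−h1·(2M1+M2)/6=4939/708
seg 2: a=5, c=M2/2=-545/59, d=(M3−M2)/(6·1)=6151/1416, b=Δ2−h2·(2M2+M3)/6=1265/1416
seg 3: a=1, c=M3/2=1791/472, d=(M4−M3)/(6·2)=-899/1416, b=Δ3−h3·(2M3+M4)/6=-3221/708
seg 4: a=2, c=M4/2=-7/472, d=(M5−M4)/(6·1)=7/1416, b=Δ4−h4·(2M4+M5)/6=2131/708
t_q=3/4 → seg 0, τ=3/4; S=-3+-3523/1416·τ+0·τ²+1489/4248·τ³=-142525/30208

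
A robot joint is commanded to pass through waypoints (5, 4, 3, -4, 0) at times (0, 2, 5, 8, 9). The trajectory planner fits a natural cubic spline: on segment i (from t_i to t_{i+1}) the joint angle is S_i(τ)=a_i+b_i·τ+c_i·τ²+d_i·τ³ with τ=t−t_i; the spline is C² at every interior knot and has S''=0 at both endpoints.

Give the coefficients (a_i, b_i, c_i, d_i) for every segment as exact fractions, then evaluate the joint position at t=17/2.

  seg 0: a=5 b=-319/399 c=0 d=239/3192
  seg 1: a=4 b=79/798 c=239/532 d=-947/4788
  seg 2: a=3 b=-4063/1596 c=-177/133 d=2237/4788
  seg 3: a=-4 b=1663/798 c=1529/532 d=-1529/1596
S(17/2) = -10041/4256

Δ: Δ0=-1/2, Δ1=-1/3, Δ2=-7/3, Δ3=4
row 1: diag=10, rhs=1; c'=3/10, d'=1/10
row 2: denom=12−3·3/10=111/10; d'=(-12−3·1/10)/(111/10)=-41/37
row 3: denom=8−3·10/37=266/37; d'=(38−3·-41/37)/(266/37)=1529/266
back: M3=1529/266
back: M2=-41/37−10/37·1529/266=-354/133
back: M1=1/10−3/10·-354/133=239/266
M: M0=0, M1=239/266, M2=-354/133, M3=1529/266, M4=0
seg 0: a=5, c=M0/2=0, d=(M1−M0)/(6·2)=239/3192, b=Δ0−h0·(2M0+M1)/6=-319/399
seg 1: a=4, c=M1/2=239/532, d=(M2−M1)/(6·3)=-947/4788, b=Δ1−h1·(2M1+M2)/6=79/798
seg 2: a=3, c=M2/2=-177/133, d=(M3−M2)/(6·3)=2237/4788, b=Δ2−h2·(2M2+M3)/6=-4063/1596
seg 3: a=-4, c=M3/2=1529/532, d=(M4−M3)/(6·1)=-1529/1596, b=Δ3−h3·(2M3+M4)/6=1663/798
t_q=17/2 → seg 3, τ=1/2; S=-4+1663/798·τ+1529/532·τ²+-1529/1596·τ³=-10041/4256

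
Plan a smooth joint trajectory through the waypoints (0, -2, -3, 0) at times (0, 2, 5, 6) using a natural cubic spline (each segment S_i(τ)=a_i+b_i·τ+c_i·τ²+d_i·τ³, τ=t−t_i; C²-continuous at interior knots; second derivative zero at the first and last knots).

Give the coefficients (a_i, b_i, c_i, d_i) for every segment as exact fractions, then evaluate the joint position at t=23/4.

Δ: Δ0=-1, Δ1=-1/3, Δ2=3
row 1: diag=10, rhs=4; c'=3/10, d'=2/5
row 2: denom=8−3·3/10=71/10; d'=(20−3·2/5)/(71/10)=188/71
back: M2=188/71
back: M1=2/5−3/10·188/71=-28/71
M: M0=0, M1=-28/71, M2=188/71, M3=0
seg 0: a=0, c=M0/2=0, d=(M1−M0)/(6·2)=-7/213, b=Δ0−h0·(2M0+M1)/6=-185/213
seg 1: a=-2, c=M1/2=-14/71, d=(M2−M1)/(6·3)=12/71, b=Δ1−h1·(2M1+M2)/6=-269/213
seg 2: a=-3, c=M2/2=94/71, d=(M3−M2)/(6·1)=-94/213, b=Δ2−h2·(2M2+M3)/6=451/213
t_q=23/4 → seg 2, τ=3/4; S=-3+451/213·τ+94/71·τ²+-94/213·τ³=-1939/2272

  seg 0: a=0 b=-185/213 c=0 d=-7/213
  seg 1: a=-2 b=-269/213 c=-14/71 d=12/71
  seg 2: a=-3 b=451/213 c=94/71 d=-94/213
S(23/4) = -1939/2272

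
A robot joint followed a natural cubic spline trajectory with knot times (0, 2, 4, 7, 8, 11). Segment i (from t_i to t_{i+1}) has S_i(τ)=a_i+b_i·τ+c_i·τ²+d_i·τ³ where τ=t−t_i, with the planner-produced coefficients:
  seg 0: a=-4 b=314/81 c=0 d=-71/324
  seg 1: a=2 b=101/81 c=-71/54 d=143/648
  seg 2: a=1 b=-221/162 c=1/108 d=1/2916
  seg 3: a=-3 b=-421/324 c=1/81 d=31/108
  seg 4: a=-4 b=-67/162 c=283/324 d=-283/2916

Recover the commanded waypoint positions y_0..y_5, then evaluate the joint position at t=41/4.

y_0=-4 y_1=2 y_2=1 y_3=-3 y_4=-4 y_5=0
S(41/4) = -3719/2304

y_0 = S_0(0) = a_0 = -4
y_1 = S_1(0) = a_1 = 2
y_2 = S_2(0) = a_2 = 1
y_3 = S_3(0) = a_3 = -3
y_4 = S_4(0) = a_4 = -4
y_5 = S_4(3) = 0
t_q=41/4 is in segment 4 (τ=9/4); S_4(τ)=-3719/2304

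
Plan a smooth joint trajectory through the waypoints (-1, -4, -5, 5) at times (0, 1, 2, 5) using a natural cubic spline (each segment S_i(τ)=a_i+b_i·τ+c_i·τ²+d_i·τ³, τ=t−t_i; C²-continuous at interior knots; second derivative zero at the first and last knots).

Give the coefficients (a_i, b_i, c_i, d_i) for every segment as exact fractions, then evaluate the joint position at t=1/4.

  seg 0: a=-1 b=-314/93 c=0 d=35/93
  seg 1: a=-4 b=-209/93 c=35/31 d=11/93
  seg 2: a=-5 b=34/93 c=46/31 d=-46/279
S(1/4) = -3647/1984

Δ: Δ0=-3, Δ1=-1, Δ2=10/3
row 1: diag=4, rhs=12; c'=1/4, d'=3
row 2: denom=8−1·1/4=31/4; d'=(26−1·3)/(31/4)=92/31
back: M2=92/31
back: M1=3−1/4·92/31=70/31
M: M0=0, M1=70/31, M2=92/31, M3=0
seg 0: a=-1, c=M0/2=0, d=(M1−M0)/(6·1)=35/93, b=Δ0−h0·(2M0+M1)/6=-314/93
seg 1: a=-4, c=M1/2=35/31, d=(M2−M1)/(6·1)=11/93, b=Δ1−h1·(2M1+M2)/6=-209/93
seg 2: a=-5, c=M2/2=46/31, d=(M3−M2)/(6·3)=-46/279, b=Δ2−h2·(2M2+M3)/6=34/93
t_q=1/4 → seg 0, τ=1/4; S=-1+-314/93·τ+0·τ²+35/93·τ³=-3647/1984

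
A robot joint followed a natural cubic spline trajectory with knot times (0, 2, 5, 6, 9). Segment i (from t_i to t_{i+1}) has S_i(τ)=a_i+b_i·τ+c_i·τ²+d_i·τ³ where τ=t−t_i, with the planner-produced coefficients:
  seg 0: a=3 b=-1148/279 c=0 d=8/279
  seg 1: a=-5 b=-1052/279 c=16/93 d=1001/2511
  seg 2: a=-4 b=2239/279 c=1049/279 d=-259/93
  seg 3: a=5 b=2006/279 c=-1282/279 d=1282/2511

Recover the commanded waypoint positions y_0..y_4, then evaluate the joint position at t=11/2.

y_0 = S_0(0) = a_0 = 3
y_1 = S_1(0) = a_1 = -5
y_2 = S_2(0) = a_2 = -4
y_3 = S_3(0) = a_3 = 5
y_4 = S_3(3) = -1
t_q=11/2 is in segment 2 (τ=1/2); S_2(τ)=1349/2232

y_0=3 y_1=-5 y_2=-4 y_3=5 y_4=-1
S(11/2) = 1349/2232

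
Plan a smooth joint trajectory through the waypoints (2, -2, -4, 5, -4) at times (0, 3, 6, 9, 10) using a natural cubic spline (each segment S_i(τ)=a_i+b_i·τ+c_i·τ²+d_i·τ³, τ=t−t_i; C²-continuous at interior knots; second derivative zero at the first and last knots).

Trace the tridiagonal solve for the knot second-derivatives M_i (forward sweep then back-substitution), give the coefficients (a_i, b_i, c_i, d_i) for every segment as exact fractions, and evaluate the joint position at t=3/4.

Δ: Δ0=-4/3, Δ1=-2/3, Δ2=3, Δ3=-9
row 1: diag=12, rhs=4; c'=1/4, d'=1/3
row 2: denom=12−3·1/4=45/4; d'=(22−3·1/3)/(45/4)=28/15
row 3: denom=8−3·4/15=36/5; d'=(-72−3·28/15)/(36/5)=-97/9
back: M3=-97/9
back: M2=28/15−4/15·-97/9=128/27
back: M1=1/3−1/4·128/27=-23/27
M: M0=0, M1=-23/27, M2=128/27, M3=-97/9, M4=0
seg 0: a=2, c=M0/2=0, d=(M1−M0)/(6·3)=-23/486, b=Δ0−h0·(2M0+M1)/6=-49/54
seg 1: a=-2, c=M1/2=-23/54, d=(M2−M1)/(6·3)=151/486, b=Δ1−h1·(2M1+M2)/6=-59/27
seg 2: a=-4, c=M2/2=64/27, d=(M3−M2)/(6·3)=-419/486, b=Δ2−h2·(2M2+M3)/6=197/54
seg 3: a=5, c=M3/2=-97/18, d=(M4−M3)/(6·1)=97/54, b=Δ3−h3·(2M3+M4)/6=-146/27
t_q=3/4 → seg 0, τ=3/4; S=2+-49/54·τ+0·τ²+-23/486·τ³=499/384

  seg 0: a=2 b=-49/54 c=0 d=-23/486
  seg 1: a=-2 b=-59/27 c=-23/54 d=151/486
  seg 2: a=-4 b=197/54 c=64/27 d=-419/486
  seg 3: a=5 b=-146/27 c=-97/18 d=97/54
S(3/4) = 499/384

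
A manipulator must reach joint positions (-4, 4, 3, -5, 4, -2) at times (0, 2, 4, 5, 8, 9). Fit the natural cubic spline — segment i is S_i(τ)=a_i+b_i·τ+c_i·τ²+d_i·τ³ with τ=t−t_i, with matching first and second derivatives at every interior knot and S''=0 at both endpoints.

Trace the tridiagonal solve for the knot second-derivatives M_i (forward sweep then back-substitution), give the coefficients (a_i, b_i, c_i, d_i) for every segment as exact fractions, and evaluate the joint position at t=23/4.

Δ: Δ0=4, Δ1=-1/2, Δ2=-8, Δ3=3, Δ4=-6
row 1: diag=8, rhs=-27; c'=1/4, d'=-27/8
row 2: denom=6−2·1/4=11/2; d'=(-45−2·-27/8)/(11/2)=-153/22
row 3: denom=8−1·2/11=86/11; d'=(66−1·-153/22)/(86/11)=1605/172
row 4: denom=8−3·33/86=589/86; d'=(-54−3·1605/172)/(589/86)=-14103/1178
back: M4=-14103/1178
back: M3=1605/172−33/86·-14103/1178=8202/589
back: M2=-153/22−2/11·8202/589=-11175/1178
back: M1=-27/8−1/4·-11175/1178=-591/589
M: M0=0, M1=-591/589, M2=-11175/1178, M3=8202/589, M4=-14103/1178, M5=0
seg 0: a=-4, c=M0/2=0, d=(M1−M0)/(6·2)=-197/2356, b=Δ0−h0·(2M0+M1)/6=2553/589
seg 1: a=4, c=M1/2=-591/1178, d=(M2−M1)/(6·2)=-3331/4712, b=Δ1−h1·(2M1+M2)/6=1962/589
seg 2: a=3, c=M2/2=-11175/2356, d=(M3−M2)/(6·1)=9193/2356, b=Δ2−h2·(2M2+M3)/6=-8433/1178
seg 3: a=-5, c=M3/2=4101/589, d=(M4−M3)/(6·3)=-10169/7068, b=Δ3−h3·(2M3+M4)/6=-11637/2356
seg 4: a=4, c=M4/2=-14103/2356, d=(M5−M4)/(6·1)=4701/2356, b=Δ4−h4·(2M4+M5)/6=-2367/1178
t_q=23/4 → seg 3, τ=3/4; S=-5+-11637/2356·τ+4101/589·τ²+-10169/7068·τ³=-813473/150784

  seg 0: a=-4 b=2553/589 c=0 d=-197/2356
  seg 1: a=4 b=1962/589 c=-591/1178 d=-3331/4712
  seg 2: a=3 b=-8433/1178 c=-11175/2356 d=9193/2356
  seg 3: a=-5 b=-11637/2356 c=4101/589 d=-10169/7068
  seg 4: a=4 b=-2367/1178 c=-14103/2356 d=4701/2356
S(23/4) = -813473/150784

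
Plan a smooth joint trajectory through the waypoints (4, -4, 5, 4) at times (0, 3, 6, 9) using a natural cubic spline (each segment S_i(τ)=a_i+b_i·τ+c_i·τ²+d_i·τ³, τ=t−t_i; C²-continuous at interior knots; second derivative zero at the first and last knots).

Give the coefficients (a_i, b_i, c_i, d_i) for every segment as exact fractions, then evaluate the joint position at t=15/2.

  seg 0: a=4 b=-22/5 c=0 d=26/135
  seg 1: a=-4 b=4/5 c=26/15 d=-1/3
  seg 2: a=5 b=11/5 c=-19/15 d=19/135
S(15/2) = 237/40

Δ: Δ0=-8/3, Δ1=3, Δ2=-1/3
row 1: diag=12, rhs=34; c'=1/4, d'=17/6
row 2: denom=12−3·1/4=45/4; d'=(-20−3·17/6)/(45/4)=-38/15
back: M2=-38/15
back: M1=17/6−1/4·-38/15=52/15
M: M0=0, M1=52/15, M2=-38/15, M3=0
seg 0: a=4, c=M0/2=0, d=(M1−M0)/(6·3)=26/135, b=Δ0−h0·(2M0+M1)/6=-22/5
seg 1: a=-4, c=M1/2=26/15, d=(M2−M1)/(6·3)=-1/3, b=Δ1−h1·(2M1+M2)/6=4/5
seg 2: a=5, c=M2/2=-19/15, d=(M3−M2)/(6·3)=19/135, b=Δ2−h2·(2M2+M3)/6=11/5
t_q=15/2 → seg 2, τ=3/2; S=5+11/5·τ+-19/15·τ²+19/135·τ³=237/40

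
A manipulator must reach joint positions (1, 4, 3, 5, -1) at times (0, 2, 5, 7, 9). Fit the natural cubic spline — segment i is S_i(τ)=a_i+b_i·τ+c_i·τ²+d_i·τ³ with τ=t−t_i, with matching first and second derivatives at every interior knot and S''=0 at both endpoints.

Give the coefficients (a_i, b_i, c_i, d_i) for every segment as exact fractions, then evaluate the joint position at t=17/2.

Δ: Δ0=3/2, Δ1=-1/3, Δ2=1, Δ3=-3
row 1: diag=10, rhs=-11; c'=3/10, d'=-11/10
row 2: denom=10−3·3/10=91/10; d'=(8−3·-11/10)/(91/10)=113/91
row 3: denom=8−2·20/91=688/91; d'=(-24−2·113/91)/(688/91)=-1205/344
back: M3=-1205/344
back: M2=113/91−20/91·-1205/344=173/86
back: M1=-11/10−3/10·173/86=-293/172
M: M0=0, M1=-293/172, M2=173/86, M3=-1205/344, M4=0
seg 0: a=1, c=M0/2=0, d=(M1−M0)/(6·2)=-293/2064, b=Δ0−h0·(2M0+M1)/6=1067/516
seg 1: a=4, c=M1/2=-293/344, d=(M2−M1)/(6·3)=71/344, b=Δ1−h1·(2M1+M2)/6=47/129
seg 2: a=3, c=M2/2=173/172, d=(M3−M2)/(6·2)=-1897/4128, b=Δ2−h2·(2M2+M3)/6=853/1032
seg 3: a=5, c=M3/2=-1205/688, d=(M4−M3)/(6·2)=1205/4128, b=Δ3−h3·(2M3+M4)/6=-343/516
t_q=17/2 → seg 3, τ=3/2; S=5+-343/516·τ+-1205/688·τ²+1205/4128·τ³=11529/11008

  seg 0: a=1 b=1067/516 c=0 d=-293/2064
  seg 1: a=4 b=47/129 c=-293/344 d=71/344
  seg 2: a=3 b=853/1032 c=173/172 d=-1897/4128
  seg 3: a=5 b=-343/516 c=-1205/688 d=1205/4128
S(17/2) = 11529/11008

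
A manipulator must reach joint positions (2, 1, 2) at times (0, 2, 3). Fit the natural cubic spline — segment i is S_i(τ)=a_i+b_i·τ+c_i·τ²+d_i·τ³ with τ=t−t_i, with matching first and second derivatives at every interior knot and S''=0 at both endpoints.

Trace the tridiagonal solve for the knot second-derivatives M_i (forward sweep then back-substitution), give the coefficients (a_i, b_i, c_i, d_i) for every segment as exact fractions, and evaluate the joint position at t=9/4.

Δ: Δ0=-1/2, Δ1=1
row 1: diag=6, rhs=9; c'=1/6, d'=3/2
back: M1=3/2
M: M0=0, M1=3/2, M2=0
seg 0: a=2, c=M0/2=0, d=(M1−M0)/(6·2)=1/8, b=Δ0−h0·(2M0+M1)/6=-1
seg 1: a=1, c=M1/2=3/4, d=(M2−M1)/(6·1)=-1/4, b=Δ1−h1·(2M1+M2)/6=1/2
t_q=9/4 → seg 1, τ=1/4; S=1+1/2·τ+3/4·τ²+-1/4·τ³=299/256

  seg 0: a=2 b=-1 c=0 d=1/8
  seg 1: a=1 b=1/2 c=3/4 d=-1/4
S(9/4) = 299/256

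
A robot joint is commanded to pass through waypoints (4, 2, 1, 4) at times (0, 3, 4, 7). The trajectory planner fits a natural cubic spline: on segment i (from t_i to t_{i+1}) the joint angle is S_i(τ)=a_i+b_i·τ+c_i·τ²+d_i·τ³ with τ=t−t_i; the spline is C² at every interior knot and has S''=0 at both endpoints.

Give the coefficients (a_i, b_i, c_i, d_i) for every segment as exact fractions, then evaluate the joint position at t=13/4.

  seg 0: a=4 b=-4/9 c=0 d=-2/81
  seg 1: a=2 b=-10/9 c=-2/9 d=1/3
  seg 2: a=1 b=-5/9 c=7/9 d=-7/81
S(13/4) = 329/192

Δ: Δ0=-2/3, Δ1=-1, Δ2=1
row 1: diag=8, rhs=-2; c'=1/8, d'=-1/4
row 2: denom=8−1·1/8=63/8; d'=(12−1·-1/4)/(63/8)=14/9
back: M2=14/9
back: M1=-1/4−1/8·14/9=-4/9
M: M0=0, M1=-4/9, M2=14/9, M3=0
seg 0: a=4, c=M0/2=0, d=(M1−M0)/(6·3)=-2/81, b=Δ0−h0·(2M0+M1)/6=-4/9
seg 1: a=2, c=M1/2=-2/9, d=(M2−M1)/(6·1)=1/3, b=Δ1−h1·(2M1+M2)/6=-10/9
seg 2: a=1, c=M2/2=7/9, d=(M3−M2)/(6·3)=-7/81, b=Δ2−h2·(2M2+M3)/6=-5/9
t_q=13/4 → seg 1, τ=1/4; S=2+-10/9·τ+-2/9·τ²+1/3·τ³=329/192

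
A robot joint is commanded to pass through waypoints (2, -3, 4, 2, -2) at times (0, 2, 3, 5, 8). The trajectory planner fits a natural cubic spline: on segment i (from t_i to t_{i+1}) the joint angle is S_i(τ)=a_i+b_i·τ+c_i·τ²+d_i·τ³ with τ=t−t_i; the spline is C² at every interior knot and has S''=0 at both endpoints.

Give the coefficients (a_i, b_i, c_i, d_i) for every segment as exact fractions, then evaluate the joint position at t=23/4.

  seg 0: a=2 b=-6113/978 c=0 d=917/978
  seg 1: a=-3 b=4891/978 c=917/163 d=-3547/978
  seg 2: a=4 b=2627/489 c=-1713/326 d=2023/1956
  seg 3: a=2 b=-1582/489 c=155/163 d=-155/1467
S(23/4) = 667/10432

Δ: Δ0=-5/2, Δ1=7, Δ2=-1, Δ3=-4/3
row 1: diag=6, rhs=57; c'=1/6, d'=19/2
row 2: denom=6−1·1/6=35/6; d'=(-48−1·19/2)/(35/6)=-69/7
row 3: denom=10−2·12/35=326/35; d'=(-2−2·-69/7)/(326/35)=310/163
back: M3=310/163
back: M2=-69/7−12/35·310/163=-1713/163
back: M1=19/2−1/6·-1713/163=1834/163
M: M0=0, M1=1834/163, M2=-1713/163, M3=310/163, M4=0
seg 0: a=2, c=M0/2=0, d=(M1−M0)/(6·2)=917/978, b=Δ0−h0·(2M0+M1)/6=-6113/978
seg 1: a=-3, c=M1/2=917/163, d=(M2−M1)/(6·1)=-3547/978, b=Δ1−h1·(2M1+M2)/6=4891/978
seg 2: a=4, c=M2/2=-1713/326, d=(M3−M2)/(6·2)=2023/1956, b=Δ2−h2·(2M2+M3)/6=2627/489
seg 3: a=2, c=M3/2=155/163, d=(M4−M3)/(6·3)=-155/1467, b=Δ3−h3·(2M3+M4)/6=-1582/489
t_q=23/4 → seg 3, τ=3/4; S=2+-1582/489·τ+155/163·τ²+-155/1467·τ³=667/10432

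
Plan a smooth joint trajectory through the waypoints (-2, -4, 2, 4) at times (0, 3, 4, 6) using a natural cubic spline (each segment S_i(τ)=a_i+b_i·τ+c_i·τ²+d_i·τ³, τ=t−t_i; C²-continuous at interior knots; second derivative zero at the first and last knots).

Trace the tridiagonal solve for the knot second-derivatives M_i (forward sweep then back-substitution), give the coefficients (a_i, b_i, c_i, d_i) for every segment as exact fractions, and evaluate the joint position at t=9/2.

  seg 0: a=-2 b=-499/141 c=0 d=15/47
  seg 1: a=-4 b=716/141 c=135/47 d=-275/141
  seg 2: a=2 b=701/141 c=-140/47 d=70/141
S(9/2) = 715/188

Δ: Δ0=-2/3, Δ1=6, Δ2=1
row 1: diag=8, rhs=40; c'=1/8, d'=5
row 2: denom=6−1·1/8=47/8; d'=(-30−1·5)/(47/8)=-280/47
back: M2=-280/47
back: M1=5−1/8·-280/47=270/47
M: M0=0, M1=270/47, M2=-280/47, M3=0
seg 0: a=-2, c=M0/2=0, d=(M1−M0)/(6·3)=15/47, b=Δ0−h0·(2M0+M1)/6=-499/141
seg 1: a=-4, c=M1/2=135/47, d=(M2−M1)/(6·1)=-275/141, b=Δ1−h1·(2M1+M2)/6=716/141
seg 2: a=2, c=M2/2=-140/47, d=(M3−M2)/(6·2)=70/141, b=Δ2−h2·(2M2+M3)/6=701/141
t_q=9/2 → seg 2, τ=1/2; S=2+701/141·τ+-140/47·τ²+70/141·τ³=715/188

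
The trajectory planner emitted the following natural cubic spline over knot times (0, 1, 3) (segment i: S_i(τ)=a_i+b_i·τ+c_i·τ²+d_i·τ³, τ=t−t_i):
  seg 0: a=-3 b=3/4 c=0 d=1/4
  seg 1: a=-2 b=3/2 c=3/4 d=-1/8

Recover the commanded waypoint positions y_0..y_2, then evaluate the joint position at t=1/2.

y_0=-3 y_1=-2 y_2=3
S(1/2) = -83/32

y_0 = S_0(0) = a_0 = -3
y_1 = S_1(0) = a_1 = -2
y_2 = S_1(2) = 3
t_q=1/2 is in segment 0 (τ=1/2); S_0(τ)=-83/32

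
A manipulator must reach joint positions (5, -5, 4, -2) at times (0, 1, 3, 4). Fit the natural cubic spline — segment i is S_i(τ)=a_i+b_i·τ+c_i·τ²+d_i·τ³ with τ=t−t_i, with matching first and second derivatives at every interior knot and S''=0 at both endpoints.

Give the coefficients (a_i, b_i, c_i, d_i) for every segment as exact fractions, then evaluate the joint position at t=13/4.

  seg 0: a=5 b=-107/8 c=0 d=27/8
  seg 1: a=-5 b=-13/4 c=81/8 d=-25/8
  seg 2: a=4 b=-1/4 c=-69/8 d=23/8
S(13/4) = 1763/512

Δ: Δ0=-10, Δ1=9/2, Δ2=-6
row 1: diag=6, rhs=87; c'=1/3, d'=29/2
row 2: denom=6−2·1/3=16/3; d'=(-63−2·29/2)/(16/3)=-69/4
back: M2=-69/4
back: M1=29/2−1/3·-69/4=81/4
M: M0=0, M1=81/4, M2=-69/4, M3=0
seg 0: a=5, c=M0/2=0, d=(M1−M0)/(6·1)=27/8, b=Δ0−h0·(2M0+M1)/6=-107/8
seg 1: a=-5, c=M1/2=81/8, d=(M2−M1)/(6·2)=-25/8, b=Δ1−h1·(2M1+M2)/6=-13/4
seg 2: a=4, c=M2/2=-69/8, d=(M3−M2)/(6·1)=23/8, b=Δ2−h2·(2M2+M3)/6=-1/4
t_q=13/4 → seg 2, τ=1/4; S=4+-1/4·τ+-69/8·τ²+23/8·τ³=1763/512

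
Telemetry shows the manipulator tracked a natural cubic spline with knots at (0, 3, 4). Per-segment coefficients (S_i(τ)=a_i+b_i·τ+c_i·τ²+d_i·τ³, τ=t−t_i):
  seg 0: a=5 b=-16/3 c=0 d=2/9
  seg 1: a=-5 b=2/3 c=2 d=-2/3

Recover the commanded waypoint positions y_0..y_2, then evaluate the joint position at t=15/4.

y_0 = S_0(0) = a_0 = 5
y_1 = S_1(0) = a_1 = -5
y_2 = S_1(1) = -3
t_q=15/4 is in segment 1 (τ=3/4); S_1(τ)=-117/32

y_0=5 y_1=-5 y_2=-3
S(15/4) = -117/32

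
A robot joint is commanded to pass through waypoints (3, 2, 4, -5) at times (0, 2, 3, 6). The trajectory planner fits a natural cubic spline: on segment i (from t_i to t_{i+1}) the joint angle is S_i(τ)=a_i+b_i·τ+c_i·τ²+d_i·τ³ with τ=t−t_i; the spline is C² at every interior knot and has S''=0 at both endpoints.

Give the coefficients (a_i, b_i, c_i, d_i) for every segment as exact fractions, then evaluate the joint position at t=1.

  seg 0: a=3 b=-147/94 c=0 d=25/94
  seg 1: a=2 b=153/94 c=75/47 d=-115/94
  seg 2: a=4 b=54/47 c=-195/94 d=65/282
S(1) = 80/47

Δ: Δ0=-1/2, Δ1=2, Δ2=-3
row 1: diag=6, rhs=15; c'=1/6, d'=5/2
row 2: denom=8−1·1/6=47/6; d'=(-30−1·5/2)/(47/6)=-195/47
back: M2=-195/47
back: M1=5/2−1/6·-195/47=150/47
M: M0=0, M1=150/47, M2=-195/47, M3=0
seg 0: a=3, c=M0/2=0, d=(M1−M0)/(6·2)=25/94, b=Δ0−h0·(2M0+M1)/6=-147/94
seg 1: a=2, c=M1/2=75/47, d=(M2−M1)/(6·1)=-115/94, b=Δ1−h1·(2M1+M2)/6=153/94
seg 2: a=4, c=M2/2=-195/94, d=(M3−M2)/(6·3)=65/282, b=Δ2−h2·(2M2+M3)/6=54/47
t_q=1 → seg 0, τ=1; S=3+-147/94·τ+0·τ²+25/94·τ³=80/47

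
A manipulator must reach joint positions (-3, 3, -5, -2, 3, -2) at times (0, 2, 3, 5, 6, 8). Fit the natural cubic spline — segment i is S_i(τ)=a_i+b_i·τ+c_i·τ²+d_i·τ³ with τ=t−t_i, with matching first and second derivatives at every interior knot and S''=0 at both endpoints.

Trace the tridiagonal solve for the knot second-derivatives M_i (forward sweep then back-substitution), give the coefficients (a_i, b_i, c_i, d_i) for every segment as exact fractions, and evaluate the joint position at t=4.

  seg 0: a=-3 b=7886/1081 c=0 d=-4643/4324
  seg 1: a=3 b=-6043/1081 c=-13929/2162 d=8719/2162
  seg 2: a=-5 b=-13787/2162 c=6114/1081 d=-79/92
  seg 3: a=-2 b=12847/2162 c=1089/2162 d=-1563/1081
  seg 4: a=3 b=5647/2162 c=-8289/2162 d=2763/4324
S(4) = -1237/188

Δ: Δ0=3, Δ1=-8, Δ2=3/2, Δ3=5, Δ4=-5/2
row 1: diag=6, rhs=-66; c'=1/6, d'=-11
row 2: denom=6−1·1/6=35/6; d'=(57−1·-11)/(35/6)=408/35
row 3: denom=6−2·12/35=186/35; d'=(21−2·408/35)/(186/35)=-27/62
row 4: denom=6−1·35/186=1081/186; d'=(-45−1·-27/62)/(1081/186)=-8289/1081
back: M4=-8289/1081
back: M3=-27/62−35/186·-8289/1081=1089/1081
back: M2=408/35−12/35·1089/1081=12228/1081
back: M1=-11−1/6·12228/1081=-13929/1081
M: M0=0, M1=-13929/1081, M2=12228/1081, M3=1089/1081, M4=-8289/1081, M5=0
seg 0: a=-3, c=M0/2=0, d=(M1−M0)/(6·2)=-4643/4324, b=Δ0−h0·(2M0+M1)/6=7886/1081
seg 1: a=3, c=M1/2=-13929/2162, d=(M2−M1)/(6·1)=8719/2162, b=Δ1−h1·(2M1+M2)/6=-6043/1081
seg 2: a=-5, c=M2/2=6114/1081, d=(M3−M2)/(6·2)=-79/92, b=Δ2−h2·(2M2+M3)/6=-13787/2162
seg 3: a=-2, c=M3/2=1089/2162, d=(M4−M3)/(6·1)=-1563/1081, b=Δ3−h3·(2M3+M4)/6=12847/2162
seg 4: a=3, c=M4/2=-8289/2162, d=(M5−M4)/(6·2)=2763/4324, b=Δ4−h4·(2M4+M5)/6=5647/2162
t_q=4 → seg 2, τ=1; S=-5+-13787/2162·τ+6114/1081·τ²+-79/92·τ³=-1237/188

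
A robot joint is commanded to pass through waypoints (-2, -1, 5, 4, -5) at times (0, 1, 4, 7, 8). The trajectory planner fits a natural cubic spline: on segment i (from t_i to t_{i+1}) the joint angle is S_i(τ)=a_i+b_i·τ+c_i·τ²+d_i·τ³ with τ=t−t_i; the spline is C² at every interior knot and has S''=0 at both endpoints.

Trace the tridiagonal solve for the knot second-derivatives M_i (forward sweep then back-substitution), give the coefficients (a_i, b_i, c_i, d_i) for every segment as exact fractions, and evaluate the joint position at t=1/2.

  seg 0: a=-2 b=43/48 c=0 d=5/48
  seg 1: a=-1 b=29/24 c=5/16 d=-7/432
  seg 2: a=5 b=127/48 c=1/6 d=-167/432
  seg 3: a=4 b=-163/24 c=-53/16 d=53/48
S(1/2) = -197/128

Δ: Δ0=1, Δ1=2, Δ2=-1/3, Δ3=-9
row 1: diag=8, rhs=6; c'=3/8, d'=3/4
row 2: denom=12−3·3/8=87/8; d'=(-14−3·3/4)/(87/8)=-130/87
row 3: denom=8−3·8/29=208/29; d'=(-52−3·-130/87)/(208/29)=-53/8
back: M3=-53/8
back: M2=-130/87−8/29·-53/8=1/3
back: M1=3/4−3/8·1/3=5/8
M: M0=0, M1=5/8, M2=1/3, M3=-53/8, M4=0
seg 0: a=-2, c=M0/2=0, d=(M1−M0)/(6·1)=5/48, b=Δ0−h0·(2M0+M1)/6=43/48
seg 1: a=-1, c=M1/2=5/16, d=(M2−M1)/(6·3)=-7/432, b=Δ1−h1·(2M1+M2)/6=29/24
seg 2: a=5, c=M2/2=1/6, d=(M3−M2)/(6·3)=-167/432, b=Δ2−h2·(2M2+M3)/6=127/48
seg 3: a=4, c=M3/2=-53/16, d=(M4−M3)/(6·1)=53/48, b=Δ3−h3·(2M3+M4)/6=-163/24
t_q=1/2 → seg 0, τ=1/2; S=-2+43/48·τ+0·τ²+5/48·τ³=-197/128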